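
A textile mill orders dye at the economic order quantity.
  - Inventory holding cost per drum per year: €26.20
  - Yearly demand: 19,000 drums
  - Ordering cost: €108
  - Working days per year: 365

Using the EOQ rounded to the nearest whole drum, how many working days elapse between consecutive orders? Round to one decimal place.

Optimal lot size Q* = (2 × 19,000 × €108 / €26.2)^½ ≈ 395.78 → Q = 396 drums
T = Q/D × 365 days = 396/19,000 × 365 = 7.607 days

7.6 days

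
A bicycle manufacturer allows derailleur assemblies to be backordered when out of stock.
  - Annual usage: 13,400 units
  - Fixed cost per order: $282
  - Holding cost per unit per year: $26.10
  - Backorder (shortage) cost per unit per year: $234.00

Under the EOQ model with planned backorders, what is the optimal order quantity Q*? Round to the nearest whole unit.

Basic EOQ = √(2·13,400·282/26.1) = 538.111
Backorder adjustment √((H+b)/b) = √((26.1+234)/234) = 1.0543
Q* = 538.111 × 1.0543 ≈ 567.33

567 units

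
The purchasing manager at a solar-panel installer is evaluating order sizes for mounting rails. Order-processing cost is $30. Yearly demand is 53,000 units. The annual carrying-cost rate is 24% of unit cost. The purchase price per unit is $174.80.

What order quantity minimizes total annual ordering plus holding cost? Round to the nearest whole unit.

Holding cost per unit per year: H = 24% × $174.8 = $41.9520
Optimal lot size Q* = (2 × 53,000 × $30 / $41.952)^½ ≈ 275.32

275 units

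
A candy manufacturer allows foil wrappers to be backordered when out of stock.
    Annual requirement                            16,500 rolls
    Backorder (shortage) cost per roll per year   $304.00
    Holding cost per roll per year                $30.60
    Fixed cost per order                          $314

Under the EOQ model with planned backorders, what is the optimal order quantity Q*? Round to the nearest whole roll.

Basic EOQ = √(2·16,500·314/30.6) = 581.917
Backorder adjustment √((H+b)/b) = √((30.6+304)/304) = 1.0491
Q* = 581.917 × 1.0491 ≈ 610.50

611 rolls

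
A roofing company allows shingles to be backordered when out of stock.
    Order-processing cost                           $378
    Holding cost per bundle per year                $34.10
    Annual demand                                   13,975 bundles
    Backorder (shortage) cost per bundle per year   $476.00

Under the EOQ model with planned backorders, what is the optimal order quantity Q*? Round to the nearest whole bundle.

576 bundles

Basic EOQ = √(2·13,975·378/34.1) = 556.621
Backorder adjustment √((H+b)/b) = √((34.1+476)/476) = 1.0352
Q* = 556.621 × 1.0352 ≈ 576.21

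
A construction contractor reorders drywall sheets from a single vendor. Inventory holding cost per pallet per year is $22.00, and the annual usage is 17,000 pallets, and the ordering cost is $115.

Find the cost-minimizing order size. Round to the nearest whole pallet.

422 pallets

2DS/H = 2·17,000·115/22 = 177,727.27
EOQ = √177,727.27 ≈ 421.58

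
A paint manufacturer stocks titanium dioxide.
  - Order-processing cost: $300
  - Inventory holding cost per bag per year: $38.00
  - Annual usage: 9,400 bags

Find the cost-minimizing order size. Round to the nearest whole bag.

385 bags

EOQ = √(2DS/H) = √(2 × 9,400 × 300 / 38)
    = √(148,421.05) ≈ 385.25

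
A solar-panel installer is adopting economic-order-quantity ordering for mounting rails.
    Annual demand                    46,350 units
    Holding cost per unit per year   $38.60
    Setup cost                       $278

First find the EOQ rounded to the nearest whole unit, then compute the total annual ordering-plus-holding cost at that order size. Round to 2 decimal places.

$31,539.58

Q* = √(2·D·S / H) = √(2·46,350·278 / 38.6) = √667,632.1 ≈ 817.09 → Q = 817 units
Annual ordering cost = (D/Q)·S = (46,350/817) × 278 = $15,771.48
Annual holding cost  = (Q/2)·H = (817/2) × 38.6 = $15,768.10
Total = $15,771.48 + $15,768.10 = $31,539.58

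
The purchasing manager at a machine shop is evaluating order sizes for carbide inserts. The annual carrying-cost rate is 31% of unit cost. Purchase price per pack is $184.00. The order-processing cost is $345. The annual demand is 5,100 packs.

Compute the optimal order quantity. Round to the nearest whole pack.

Carrying cost H = $184 × 31% = $57.0400/pack/yr
Q* = √(2·D·S / H) = √(2·5,100·345 / 57.04) = √61,693.5 ≈ 248.38

248 packs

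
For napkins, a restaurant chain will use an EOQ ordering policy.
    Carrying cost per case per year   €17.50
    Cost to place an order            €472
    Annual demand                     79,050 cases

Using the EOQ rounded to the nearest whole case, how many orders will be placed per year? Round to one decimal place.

38.3 orders per year

2DS/H = 2·79,050·472/17.5 = 4,264,182.86
EOQ = √4,264,182.86 ≈ 2,064.99 → Q = 2,065
N = D/Q = 79,050/2,065 ≈ 38.281 orders/yr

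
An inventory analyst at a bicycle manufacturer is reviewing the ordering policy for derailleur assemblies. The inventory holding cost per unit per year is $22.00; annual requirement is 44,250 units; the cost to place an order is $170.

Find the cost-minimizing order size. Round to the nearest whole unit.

Q* = √(2·D·S / H) = √(2·44,250·170 / 22) = √683,863.6 ≈ 826.96

827 units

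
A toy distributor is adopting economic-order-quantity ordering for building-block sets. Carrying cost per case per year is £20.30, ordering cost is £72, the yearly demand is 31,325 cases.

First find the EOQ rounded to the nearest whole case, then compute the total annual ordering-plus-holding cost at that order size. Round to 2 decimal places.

£9,569.19

2DS/H = 2·31,325·72/20.3 = 222,206.90
EOQ = √222,206.90 ≈ 471.39 → Q = 471 cases
Orders/yr = 31,325/471 = 66.507; ordering cost = 66.507 × £72 = £4,788.54
Average inventory = 471/2 = 235.5; holding cost = 235.5 × £20.3 = £4,780.65
Total = £4,788.54 + £4,780.65 = £9,569.19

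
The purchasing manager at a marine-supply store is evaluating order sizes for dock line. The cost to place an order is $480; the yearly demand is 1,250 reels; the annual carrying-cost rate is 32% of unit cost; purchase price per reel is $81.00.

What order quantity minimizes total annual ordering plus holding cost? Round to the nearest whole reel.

H = i·C = 0.32 × $81 = $25.9200 per reel-year
Optimal lot size Q* = (2 × 1,250 × $480 / $25.92)^½ ≈ 215.17

215 reels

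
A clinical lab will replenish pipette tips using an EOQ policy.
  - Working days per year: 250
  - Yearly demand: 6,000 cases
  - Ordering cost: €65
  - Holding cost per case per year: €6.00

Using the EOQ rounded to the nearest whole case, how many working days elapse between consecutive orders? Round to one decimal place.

Optimal lot size Q* = (2 × 6,000 × €65 / €6)^½ ≈ 360.56 → Q = 361 cases
T = Q/D × 250 days = 361/6,000 × 250 = 15.042 days

15.0 days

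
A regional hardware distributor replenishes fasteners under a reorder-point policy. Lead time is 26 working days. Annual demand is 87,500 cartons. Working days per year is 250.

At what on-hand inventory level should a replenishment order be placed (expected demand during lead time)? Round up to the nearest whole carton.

Daily demand d = 87,500 / 250 = 350.000 cartons/day
Demand during lead time = 350.000 × 26 = 9,100.00
Reorder point = 9,100.00 → round up

9,100 cartons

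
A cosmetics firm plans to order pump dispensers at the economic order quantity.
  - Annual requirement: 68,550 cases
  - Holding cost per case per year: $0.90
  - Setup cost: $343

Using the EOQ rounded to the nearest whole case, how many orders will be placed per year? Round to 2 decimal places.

9.48 orders per year

2DS/H = 2·68,550·343/0.9 = 52,250,333.33
EOQ = √52,250,333.33 ≈ 7,228.44 → Q = 7,228
N = D/Q = 68,550/7,228 ≈ 9.484 orders/yr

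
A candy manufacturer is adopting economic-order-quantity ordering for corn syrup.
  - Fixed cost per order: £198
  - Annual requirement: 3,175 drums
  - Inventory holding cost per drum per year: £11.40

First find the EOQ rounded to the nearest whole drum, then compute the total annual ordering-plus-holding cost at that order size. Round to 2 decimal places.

£3,785.92

Q* = √(2·D·S / H) = √(2·3,175·198 / 11.4) = √110,289.5 ≈ 332.10 → Q = 332 drums
Ordering: D/Q × S = 3,175/332 × £198 = £1,893.52
Holding:  Q/2 × H = 332/2 × £11.4 = £1,892.40
Total = £1,893.52 + £1,892.40 = £3,785.92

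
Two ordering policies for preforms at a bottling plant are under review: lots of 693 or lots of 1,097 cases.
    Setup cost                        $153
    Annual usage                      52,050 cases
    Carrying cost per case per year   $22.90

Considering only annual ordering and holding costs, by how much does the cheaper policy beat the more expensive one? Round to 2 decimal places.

For each Q, cost = (D/Q)·S + (Q/2)·H.
TC(693) = (52,050/693)×153 + (693/2)×22.9 = $19,426.41
TC(1,097) = (52,050/1,097)×153 + (1,097/2)×22.9 = $19,820.13
Lots of 693 are cheaper by $393.72.

$393.72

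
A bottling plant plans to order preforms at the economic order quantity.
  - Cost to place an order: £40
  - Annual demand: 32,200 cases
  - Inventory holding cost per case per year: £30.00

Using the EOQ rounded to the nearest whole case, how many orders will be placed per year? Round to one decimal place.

Optimal lot size Q* = (2 × 32,200 × £40 / £30)^½ ≈ 293.03 → Q = 293
Orders per year = D/Q = 32,200 / 293 = 109.898

109.9 orders per year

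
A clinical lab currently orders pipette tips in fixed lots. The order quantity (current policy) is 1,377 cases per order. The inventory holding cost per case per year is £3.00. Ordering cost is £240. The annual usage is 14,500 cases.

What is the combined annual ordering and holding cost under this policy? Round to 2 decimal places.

Annual ordering cost = (D/Q)·S = (14,500/1,377) × 240 = £2,527.23
Annual holding cost  = (Q/2)·H = (1,377/2) × 3 = £2,065.50
Total = £2,527.23 + £2,065.50 = £4,592.73

£4,592.73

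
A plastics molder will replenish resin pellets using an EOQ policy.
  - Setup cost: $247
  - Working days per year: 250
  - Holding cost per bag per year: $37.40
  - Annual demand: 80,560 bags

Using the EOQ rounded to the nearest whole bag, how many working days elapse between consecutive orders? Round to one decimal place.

3.2 days

2DS/H = 2·80,560·247/37.4 = 1,064,081.28
EOQ = √1,064,081.28 ≈ 1,031.54 → Q = 1,032 bags
Cycle time = (working days × Q)/D = (250 × 1,032) / 80,560 = 3.203 days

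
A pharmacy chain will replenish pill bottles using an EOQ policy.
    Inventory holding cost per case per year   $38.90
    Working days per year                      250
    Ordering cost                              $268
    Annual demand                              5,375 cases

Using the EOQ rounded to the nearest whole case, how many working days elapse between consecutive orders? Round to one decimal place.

12.7 days

2DS/H = 2·5,375·268/38.9 = 74,061.70
EOQ = √74,061.70 ≈ 272.14 → Q = 272 cases
T = Q/D × 250 days = 272/5,375 × 250 = 12.651 days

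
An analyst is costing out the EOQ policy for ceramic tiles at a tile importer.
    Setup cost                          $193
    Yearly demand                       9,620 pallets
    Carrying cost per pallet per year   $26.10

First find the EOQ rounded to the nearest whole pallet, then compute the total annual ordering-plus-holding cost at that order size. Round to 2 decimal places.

$9,844.68

EOQ = √(2DS/H) = √(2 × 9,620 × 193 / 26.1)
    = √(142,272.80) ≈ 377.19 → Q = 377 pallets
Orders/yr = 9,620/377 = 25.517; ordering cost = 25.517 × $193 = $4,924.83
Average inventory = 377/2 = 188.5; holding cost = 188.5 × $26.1 = $4,919.85
Total = $4,924.83 + $4,919.85 = $9,844.68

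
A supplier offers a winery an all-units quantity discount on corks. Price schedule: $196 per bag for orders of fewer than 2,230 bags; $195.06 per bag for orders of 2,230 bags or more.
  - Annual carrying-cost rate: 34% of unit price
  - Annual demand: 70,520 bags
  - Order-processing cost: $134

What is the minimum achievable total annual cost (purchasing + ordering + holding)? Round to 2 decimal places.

$13,833,815.97

H₁ = 34%×$196 = $66.6400;  H₂ = 34%×$195.06 = $66.3204
EOQ₁ = √(2×70,520×134/66.6400) = 532.54  (< 2,230, feasible at tier 1)
EOQ₂ = √(2×70,520×134/66.3204) = 533.83  (< 2,230 → use Q = 2,230 at tier-2 price)
TC(tier 1 (EOQ₁), Q≈532.5) = $13,857,408.78
TC(tier 2, Q≈2,230.0) = $13,833,815.97
Minimum at tier 2: $13,833,815.97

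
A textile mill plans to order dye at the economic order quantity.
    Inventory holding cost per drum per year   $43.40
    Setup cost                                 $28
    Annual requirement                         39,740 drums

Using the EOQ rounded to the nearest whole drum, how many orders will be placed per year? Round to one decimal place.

175.8 orders per year

EOQ = √(2DS/H) = √(2 × 39,740 × 28 / 43.4)
    = √(51,277.42) ≈ 226.45 → Q = 226
Orders per year = D/Q = 39,740 / 226 = 175.841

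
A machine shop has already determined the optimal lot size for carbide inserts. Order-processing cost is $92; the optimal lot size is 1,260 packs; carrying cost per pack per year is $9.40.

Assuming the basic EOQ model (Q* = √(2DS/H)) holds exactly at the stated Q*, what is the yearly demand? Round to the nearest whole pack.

From Q* = √(2DS/H) ⇒ Q*² = 2DS/H.
D = Q²H / (2S) = 1,260² × 9.4 / (2 × 92) = 81,105.65

81,106 packs per year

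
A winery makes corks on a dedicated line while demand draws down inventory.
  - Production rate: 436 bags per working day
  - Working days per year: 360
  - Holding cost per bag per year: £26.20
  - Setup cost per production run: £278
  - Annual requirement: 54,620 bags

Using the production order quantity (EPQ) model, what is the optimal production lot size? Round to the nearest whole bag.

1,333 bags

Daily demand d = 54,620/360 = 151.722; p = 436; 1 − d/p = 0.65201
EPQ = √(2DS / (H(1 − d/p)))
    = √(2 × 54,620 × 278 / (26.2 × 0.65201)) ≈ 1,333.32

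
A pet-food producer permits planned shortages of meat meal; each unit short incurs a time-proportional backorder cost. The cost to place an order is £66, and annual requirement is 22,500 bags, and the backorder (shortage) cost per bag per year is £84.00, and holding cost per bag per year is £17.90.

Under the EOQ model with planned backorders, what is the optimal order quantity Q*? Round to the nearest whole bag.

Basic EOQ = √(2·22,500·66/17.9) = 407.335
Backorder adjustment √((H+b)/b) = √((17.9+84)/84) = 1.1014
Q* = 407.335 × 1.1014 ≈ 448.64

449 bags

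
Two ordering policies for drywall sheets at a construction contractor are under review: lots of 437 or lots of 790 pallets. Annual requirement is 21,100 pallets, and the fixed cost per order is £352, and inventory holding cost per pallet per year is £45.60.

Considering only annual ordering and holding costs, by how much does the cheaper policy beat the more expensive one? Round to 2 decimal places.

£454.04

TC(Q) = (D/Q)S + (Q/2)H
TC(437) = (21,100/437)×352 + (437/2)×45.6 = £26,959.48
TC(790) = (21,100/790)×352 + (790/2)×45.6 = £27,413.52
Lots of 437 are cheaper by £454.04.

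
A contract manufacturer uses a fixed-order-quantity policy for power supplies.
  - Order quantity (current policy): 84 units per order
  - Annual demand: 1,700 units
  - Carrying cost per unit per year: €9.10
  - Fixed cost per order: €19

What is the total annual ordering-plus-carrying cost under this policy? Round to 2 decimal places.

€766.72

Annual ordering cost = (D/Q)·S = (1,700/84) × 19 = €384.52
Annual holding cost  = (Q/2)·H = (84/2) × 9.1 = €382.20
Total = €384.52 + €382.20 = €766.72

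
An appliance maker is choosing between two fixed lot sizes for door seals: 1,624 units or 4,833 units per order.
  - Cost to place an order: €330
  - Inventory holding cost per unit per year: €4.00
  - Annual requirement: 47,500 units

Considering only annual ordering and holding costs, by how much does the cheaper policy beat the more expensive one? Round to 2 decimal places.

Annual cost at Q: ordering D·S/Q plus holding Q·H/2.
TC(1,624) = (47,500/1,624)×330 + (1,624/2)×4 = €12,900.09
TC(4,833) = (47,500/4,833)×330 + (4,833/2)×4 = €12,909.33
Lots of 1,624 are cheaper by €9.23.

€9.23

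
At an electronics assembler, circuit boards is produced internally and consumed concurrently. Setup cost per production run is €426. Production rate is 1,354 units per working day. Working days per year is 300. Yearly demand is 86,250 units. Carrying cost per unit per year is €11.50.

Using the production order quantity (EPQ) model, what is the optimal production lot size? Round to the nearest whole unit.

2,848 units

d = 86,250/300 = 287.5000 units/day;  effective holding cost H(1 − d/p) = 11.5·(1 − 287.5000/1354) = 9.05816
Q* = √(2DS / H_eff) = √(2·86,250·426 / 9.05816) ≈ 2,848.26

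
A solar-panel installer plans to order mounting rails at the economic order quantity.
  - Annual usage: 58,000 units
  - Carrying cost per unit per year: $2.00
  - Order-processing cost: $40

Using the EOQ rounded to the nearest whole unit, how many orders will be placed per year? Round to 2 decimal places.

Q* = √(2·D·S / H) = √(2·58,000·40 / 2) = √2,320,000.0 ≈ 1,523.15 → Q = 1,523
N = D/Q = 58,000/1,523 ≈ 38.083 orders/yr

38.08 orders per year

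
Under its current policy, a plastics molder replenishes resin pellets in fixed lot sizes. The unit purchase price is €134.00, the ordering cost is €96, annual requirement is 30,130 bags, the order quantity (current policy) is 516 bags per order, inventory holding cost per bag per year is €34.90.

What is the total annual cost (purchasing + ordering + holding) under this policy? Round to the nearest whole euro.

€4,052,030

Orders/yr = 30,130/516 = 58.391; ordering cost = 58.391 × €96 = €5,605.58
Average inventory = 516/2 = 258; holding cost = 258 × €34.9 = €9,004.20
Purchase cost = D·C = 30,130 × 134 = €4,037,420.00
Total = €5,605.58 + €9,004.20 + €4,037,420.00 = €4,052,029.78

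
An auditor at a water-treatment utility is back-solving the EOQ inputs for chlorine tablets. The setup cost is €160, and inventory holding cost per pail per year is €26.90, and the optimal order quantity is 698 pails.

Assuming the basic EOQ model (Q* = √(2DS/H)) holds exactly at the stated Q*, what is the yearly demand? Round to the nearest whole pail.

40,956 pails per year

EOQ relation: Q² = 2DS/H, so rearrange for the unknown.
D = Q²H / (2S) = 698² × 26.9 / (2 × 160) = 40,955.59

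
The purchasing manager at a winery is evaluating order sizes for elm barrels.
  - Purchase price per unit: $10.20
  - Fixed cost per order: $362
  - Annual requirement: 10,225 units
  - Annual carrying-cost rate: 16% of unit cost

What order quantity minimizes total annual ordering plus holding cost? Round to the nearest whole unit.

2,130 units

Holding cost per unit per year: H = 16% × $10.2 = $1.6320
Q* = √(2·D·S / H) = √(2·10,225·362 / 1.632) = √4,536,090.7 ≈ 2,129.81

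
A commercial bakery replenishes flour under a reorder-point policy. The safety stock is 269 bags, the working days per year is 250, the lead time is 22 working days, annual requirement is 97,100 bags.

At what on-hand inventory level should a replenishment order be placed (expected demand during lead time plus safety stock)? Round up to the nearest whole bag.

Daily demand d = 97,100 / 250 = 388.400 bags/day
Demand during lead time = 388.400 × 22 = 8,544.80
Reorder point = 8,544.80 + 269 = 8,813.80 → round up

8,814 bags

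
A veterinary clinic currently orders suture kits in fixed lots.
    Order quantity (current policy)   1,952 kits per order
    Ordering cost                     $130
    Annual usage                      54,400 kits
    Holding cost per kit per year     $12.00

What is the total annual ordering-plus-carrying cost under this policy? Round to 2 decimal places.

Ordering: D/Q × S = 54,400/1,952 × $130 = $3,622.95
Holding:  Q/2 × H = 1,952/2 × $12 = $11,712.00
Total = $3,622.95 + $11,712.00 = $15,334.95

$15,334.95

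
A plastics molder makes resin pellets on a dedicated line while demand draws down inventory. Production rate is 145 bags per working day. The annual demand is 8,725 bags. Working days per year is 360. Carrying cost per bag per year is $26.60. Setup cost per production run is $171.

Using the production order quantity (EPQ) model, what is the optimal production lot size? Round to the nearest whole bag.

367 bags

Daily demand d = 8,725/360 = 24.236; p = 145; 1 − d/p = 0.83285
EPQ = √(2DS / (H(1 − d/p)))
    = √(2 × 8,725 × 171 / (26.6 × 0.83285)) ≈ 367.00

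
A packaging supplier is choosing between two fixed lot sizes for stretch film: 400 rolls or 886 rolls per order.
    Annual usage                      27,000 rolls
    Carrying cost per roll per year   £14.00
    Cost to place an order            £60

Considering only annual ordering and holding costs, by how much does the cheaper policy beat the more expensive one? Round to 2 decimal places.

£1,180.44

For each Q, cost = (D/Q)·S + (Q/2)·H.
TC(400) = (27,000/400)×60 + (400/2)×14 = £6,850.00
TC(886) = (27,000/886)×60 + (886/2)×14 = £8,030.44
Lots of 400 are cheaper by £1,180.44.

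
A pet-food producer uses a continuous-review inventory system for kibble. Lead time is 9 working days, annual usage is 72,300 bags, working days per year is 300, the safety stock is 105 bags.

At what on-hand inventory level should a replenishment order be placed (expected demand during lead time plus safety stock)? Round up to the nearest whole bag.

2,274 bags

Daily demand d = 72,300 / 300 = 241.000 bags/day
Demand during lead time = 241.000 × 9 = 2,169.00
Reorder point = 2,169.00 + 105 = 2,274.00 → round up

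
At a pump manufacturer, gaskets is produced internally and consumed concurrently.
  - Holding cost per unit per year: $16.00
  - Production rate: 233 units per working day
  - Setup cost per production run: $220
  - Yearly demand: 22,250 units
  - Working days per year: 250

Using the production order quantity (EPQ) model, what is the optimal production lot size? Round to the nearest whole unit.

995 units

Daily demand d = 22,250/250 = 89.000; p = 233; 1 − d/p = 0.61803
EPQ = √(2DS / (H(1 − d/p)))
    = √(2 × 22,250 × 220 / (16 × 0.61803)) ≈ 995.01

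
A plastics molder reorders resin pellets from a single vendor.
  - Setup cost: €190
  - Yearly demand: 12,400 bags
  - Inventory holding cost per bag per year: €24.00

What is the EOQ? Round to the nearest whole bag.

2DS/H = 2·12,400·190/24 = 196,333.33
EOQ = √196,333.33 ≈ 443.10

443 bags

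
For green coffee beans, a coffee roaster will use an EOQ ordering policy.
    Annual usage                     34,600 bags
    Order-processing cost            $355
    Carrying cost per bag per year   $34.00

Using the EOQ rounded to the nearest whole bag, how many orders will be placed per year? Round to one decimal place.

2DS/H = 2·34,600·355/34 = 722,529.41
EOQ = √722,529.41 ≈ 850.02 → Q = 850
Orders per year = D/Q = 34,600 / 850 = 40.706

40.7 orders per year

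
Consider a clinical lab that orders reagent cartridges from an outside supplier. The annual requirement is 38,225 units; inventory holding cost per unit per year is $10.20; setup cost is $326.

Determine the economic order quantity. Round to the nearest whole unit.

EOQ = √(2DS/H) = √(2 × 38,225 × 326 / 10.2)
    = √(2,443,401.96) ≈ 1,563.14

1,563 units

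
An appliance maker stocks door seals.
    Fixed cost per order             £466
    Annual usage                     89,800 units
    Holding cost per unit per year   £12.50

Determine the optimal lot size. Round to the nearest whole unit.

2,588 units

Optimal lot size Q* = (2 × 89,800 × £466 / £12.5)^½ ≈ 2,587.56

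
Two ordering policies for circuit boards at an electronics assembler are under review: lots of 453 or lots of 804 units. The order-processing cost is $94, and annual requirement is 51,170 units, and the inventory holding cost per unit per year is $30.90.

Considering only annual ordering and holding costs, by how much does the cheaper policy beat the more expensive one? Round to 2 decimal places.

Annual cost at Q: ordering D·S/Q plus holding Q·H/2.
TC(453) = (51,170/453)×94 + (453/2)×30.9 = $17,616.91
TC(804) = (51,170/804)×94 + (804/2)×30.9 = $18,404.36
Lots of 453 are cheaper by $787.45.

$787.45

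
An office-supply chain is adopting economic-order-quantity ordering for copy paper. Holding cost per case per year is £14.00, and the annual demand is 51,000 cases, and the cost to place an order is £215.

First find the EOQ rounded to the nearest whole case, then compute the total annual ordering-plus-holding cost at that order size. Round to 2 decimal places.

2DS/H = 2·51,000·215/14 = 1,566,428.57
EOQ = √1,566,428.57 ≈ 1,251.57 → Q = 1,252 cases
Ordering: D/Q × S = 51,000/1,252 × £215 = £8,757.99
Holding:  Q/2 × H = 1,252/2 × £14 = £8,764.00
Total = £8,757.99 + £8,764.00 = £17,521.99

£17,521.99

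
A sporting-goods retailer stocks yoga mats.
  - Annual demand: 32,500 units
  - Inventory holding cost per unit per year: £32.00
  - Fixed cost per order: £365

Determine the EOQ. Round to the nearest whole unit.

861 units

Optimal lot size Q* = (2 × 32,500 × £365 / £32)^½ ≈ 861.05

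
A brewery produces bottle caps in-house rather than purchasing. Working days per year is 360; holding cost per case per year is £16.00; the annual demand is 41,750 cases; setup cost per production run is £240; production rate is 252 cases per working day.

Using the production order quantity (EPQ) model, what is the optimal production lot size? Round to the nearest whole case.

d = 41,750/360 = 115.9722 cases/day;  effective holding cost H(1 − d/p) = 16·(1 − 115.9722/252) = 8.63668
Q* = √(2DS / H_eff) = √(2·41,750·240 / 8.63668) ≈ 1,523.26

1,523 cases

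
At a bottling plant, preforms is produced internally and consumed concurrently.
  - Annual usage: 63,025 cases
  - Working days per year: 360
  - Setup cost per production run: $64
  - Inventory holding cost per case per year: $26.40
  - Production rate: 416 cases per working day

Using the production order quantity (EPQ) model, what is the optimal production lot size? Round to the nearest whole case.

726 cases

Daily demand d = 63,025/360 = 175.069; p = 416; 1 − d/p = 0.57916
EPQ = √(2DS / (H(1 − d/p)))
    = √(2 × 63,025 × 64 / (26.4 × 0.57916)) ≈ 726.37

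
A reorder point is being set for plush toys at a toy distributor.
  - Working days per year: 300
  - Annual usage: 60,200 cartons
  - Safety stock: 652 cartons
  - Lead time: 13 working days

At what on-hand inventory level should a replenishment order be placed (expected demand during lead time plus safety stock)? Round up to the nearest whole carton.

3,261 cartons

Daily demand d = 60,200 / 300 = 200.667 cartons/day
Demand during lead time = 200.667 × 13 = 2,608.67
Reorder point = 2,608.67 + 652 = 3,260.67 → round up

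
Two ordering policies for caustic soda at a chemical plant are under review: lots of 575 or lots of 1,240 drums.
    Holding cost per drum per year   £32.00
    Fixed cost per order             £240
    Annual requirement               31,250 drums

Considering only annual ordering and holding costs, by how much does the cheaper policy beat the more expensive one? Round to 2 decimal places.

£3,644.91

Annual cost at Q: ordering D·S/Q plus holding Q·H/2.
TC(575) = (31,250/575)×240 + (575/2)×32 = £22,243.48
TC(1,240) = (31,250/1,240)×240 + (1,240/2)×32 = £25,888.39
|ΔTC| = |£22,243.48 − £25,888.39| = £3,644.91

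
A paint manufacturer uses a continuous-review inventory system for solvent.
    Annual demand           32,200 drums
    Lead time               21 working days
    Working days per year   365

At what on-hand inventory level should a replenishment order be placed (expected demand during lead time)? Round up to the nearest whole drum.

1,853 drums

Daily demand d = 32,200 / 365 = 88.219 drums/day
Demand during lead time = 88.219 × 21 = 1,852.60
Reorder point = 1,852.60 → round up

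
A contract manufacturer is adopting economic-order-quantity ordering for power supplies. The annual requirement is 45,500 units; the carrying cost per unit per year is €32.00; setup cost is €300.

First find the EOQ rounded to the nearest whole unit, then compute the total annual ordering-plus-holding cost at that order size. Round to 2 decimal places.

Q* = √(2·D·S / H) = √(2·45,500·300 / 32) = √853,125.0 ≈ 923.65 → Q = 924 units
Annual ordering cost = (D/Q)·S = (45,500/924) × 300 = €14,772.73
Annual holding cost  = (Q/2)·H = (924/2) × 32 = €14,784.00
Total = €14,772.73 + €14,784.00 = €29,556.73

€29,556.73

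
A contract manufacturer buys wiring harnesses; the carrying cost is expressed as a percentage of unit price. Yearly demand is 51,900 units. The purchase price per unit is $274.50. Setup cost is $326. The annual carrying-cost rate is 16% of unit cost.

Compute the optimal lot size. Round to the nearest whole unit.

878 units

H = i·C = 0.16 × $274.5 = $43.9200 per unit-year
Q* = √(2·D·S / H) = √(2·51,900·326 / 43.92) = √770,464.5 ≈ 877.76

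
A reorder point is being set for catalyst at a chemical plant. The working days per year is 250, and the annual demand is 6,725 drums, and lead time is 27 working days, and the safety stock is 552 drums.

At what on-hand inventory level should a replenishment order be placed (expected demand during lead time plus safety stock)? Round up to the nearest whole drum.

1,279 drums

Daily demand d = 6,725 / 250 = 26.900 drums/day
Demand during lead time = 26.900 × 27 = 726.30
Reorder point = 726.30 + 552 = 1,278.30 → round up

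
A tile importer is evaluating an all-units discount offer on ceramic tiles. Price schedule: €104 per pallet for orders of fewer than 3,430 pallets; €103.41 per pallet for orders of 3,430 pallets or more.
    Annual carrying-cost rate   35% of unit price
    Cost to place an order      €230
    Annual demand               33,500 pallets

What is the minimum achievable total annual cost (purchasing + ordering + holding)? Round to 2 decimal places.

€3,507,683.83

H₁ = 35%×€104 = €36.4000;  H₂ = 35%×€103.41 = €36.1935
EOQ₁ = √(2×33,500×230/36.4000) = 650.65  (< 3,430, feasible at tier 1)
EOQ₂ = √(2×33,500×230/36.1935) = 652.51  (< 3,430 → use Q = 3,430 at tier-2 price)
TC(tier 1 (EOQ₁), Q≈650.7) = €3,507,683.83
TC(tier 2, Q≈3,430.0) = €3,528,553.21
Minimum at tier 1 (EOQ₁): €3,507,683.83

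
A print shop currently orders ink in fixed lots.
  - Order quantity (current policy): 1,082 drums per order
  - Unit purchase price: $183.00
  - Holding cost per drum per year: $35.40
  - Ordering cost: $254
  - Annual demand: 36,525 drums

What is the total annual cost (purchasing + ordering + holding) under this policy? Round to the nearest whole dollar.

Orders/yr = 36,525/1,082 = 33.757; ordering cost = 33.757 × $254 = $8,574.26
Average inventory = 1,082/2 = 541; holding cost = 541 × $35.4 = $19,151.40
Purchase cost = D·C = 36,525 × 183 = $6,684,075.00
Total = $8,574.26 + $19,151.40 + $6,684,075.00 = $6,711,800.66

$6,711,801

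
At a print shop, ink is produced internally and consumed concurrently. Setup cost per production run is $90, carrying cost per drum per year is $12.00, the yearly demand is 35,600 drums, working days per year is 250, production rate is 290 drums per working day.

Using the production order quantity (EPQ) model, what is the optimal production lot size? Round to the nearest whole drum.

d = 35,600/250 = 142.4000 drums/day;  effective holding cost H(1 − d/p) = 12·(1 − 142.4000/290) = 6.10759
Q* = √(2DS / H_eff) = √(2·35,600·90 / 6.10759) ≈ 1,024.30

1,024 drums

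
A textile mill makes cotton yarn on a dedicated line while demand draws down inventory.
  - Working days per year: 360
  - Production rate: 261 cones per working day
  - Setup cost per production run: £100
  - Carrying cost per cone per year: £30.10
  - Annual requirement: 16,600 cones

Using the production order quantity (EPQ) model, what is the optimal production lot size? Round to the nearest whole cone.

d = 16,600/360 = 46.1111 cones/day;  effective holding cost H(1 − d/p) = 30.1·(1 − 46.1111/261) = 24.78221
Q* = √(2DS / H_eff) = √(2·16,600·100 / 24.78221) ≈ 366.02

366 cones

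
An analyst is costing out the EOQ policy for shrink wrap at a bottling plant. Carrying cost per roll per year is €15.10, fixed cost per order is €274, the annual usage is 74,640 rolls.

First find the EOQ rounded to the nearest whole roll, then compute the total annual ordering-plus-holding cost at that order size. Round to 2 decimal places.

€24,852.18

2DS/H = 2·74,640·274/15.1 = 2,708,789.40
EOQ = √2,708,789.40 ≈ 1,645.84 → Q = 1,646 rolls
Ordering: D/Q × S = 74,640/1,646 × €274 = €12,424.88
Holding:  Q/2 × H = 1,646/2 × €15.1 = €12,427.30
Total = €12,424.88 + €12,427.30 = €24,852.18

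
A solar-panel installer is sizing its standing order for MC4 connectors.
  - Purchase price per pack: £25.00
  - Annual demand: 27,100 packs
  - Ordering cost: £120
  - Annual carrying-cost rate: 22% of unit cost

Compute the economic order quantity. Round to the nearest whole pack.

1,087 packs

Carrying cost H = £25 × 22% = £5.5000/pack/yr
Q* = √(2·D·S / H) = √(2·27,100·120 / 5.5) = √1,182,545.5 ≈ 1,087.45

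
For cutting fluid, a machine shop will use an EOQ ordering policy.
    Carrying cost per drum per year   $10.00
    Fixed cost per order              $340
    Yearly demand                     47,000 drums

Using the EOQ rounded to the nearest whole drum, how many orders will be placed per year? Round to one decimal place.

Q* = √(2·D·S / H) = √(2·47,000·340 / 10) = √3,196,000.0 ≈ 1,787.74 → Q = 1,788
N = D/Q = 47,000/1,788 ≈ 26.286 orders/yr

26.3 orders per year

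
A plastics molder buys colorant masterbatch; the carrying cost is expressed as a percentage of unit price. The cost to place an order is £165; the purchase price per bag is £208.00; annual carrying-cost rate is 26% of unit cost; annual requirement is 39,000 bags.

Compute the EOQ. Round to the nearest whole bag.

488 bags

H = i·C = 0.26 × £208 = £54.0800 per bag-year
Optimal lot size Q* = (2 × 39,000 × £165 / £54.08)^½ ≈ 487.83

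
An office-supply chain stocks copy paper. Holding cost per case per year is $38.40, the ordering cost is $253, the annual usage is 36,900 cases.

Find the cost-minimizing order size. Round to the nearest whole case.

697 cases

Optimal lot size Q* = (2 × 36,900 × $253 / $38.4)^½ ≈ 697.31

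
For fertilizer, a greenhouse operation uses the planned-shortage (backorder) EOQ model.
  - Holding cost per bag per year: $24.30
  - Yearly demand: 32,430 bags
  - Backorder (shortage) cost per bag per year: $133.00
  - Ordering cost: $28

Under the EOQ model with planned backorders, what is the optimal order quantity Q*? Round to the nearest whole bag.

297 bags

Q* = √(2DS/H) · √((H + b)/b)
   = √(2 × 32,430 × 28 / 24.3) · √((24.3 + 133) / 133)
   = 273.378 × 1.0875 ≈ 297.31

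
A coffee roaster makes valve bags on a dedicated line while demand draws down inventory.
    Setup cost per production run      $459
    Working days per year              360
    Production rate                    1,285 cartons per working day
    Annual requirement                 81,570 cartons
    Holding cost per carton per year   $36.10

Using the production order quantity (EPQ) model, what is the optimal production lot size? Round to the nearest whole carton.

Daily demand d = 81,570/360 = 226.583; p = 1285; 1 − d/p = 0.82367
EPQ = √(2DS / (H(1 − d/p)))
    = √(2 × 81,570 × 459 / (36.1 × 0.82367)) ≈ 1,586.92

1,587 cartons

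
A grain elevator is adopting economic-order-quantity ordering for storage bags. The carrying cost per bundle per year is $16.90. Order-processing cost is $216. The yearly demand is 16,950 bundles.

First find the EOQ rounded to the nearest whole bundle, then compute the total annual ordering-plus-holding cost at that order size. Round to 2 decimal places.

Q* = √(2·D·S / H) = √(2·16,950·216 / 16.9) = √433,278.1 ≈ 658.24 → Q = 658 bundles
Ordering: D/Q × S = 16,950/658 × $216 = $5,564.13
Holding:  Q/2 × H = 658/2 × $16.9 = $5,560.10
Total = $5,564.13 + $5,560.10 = $11,124.23

$11,124.23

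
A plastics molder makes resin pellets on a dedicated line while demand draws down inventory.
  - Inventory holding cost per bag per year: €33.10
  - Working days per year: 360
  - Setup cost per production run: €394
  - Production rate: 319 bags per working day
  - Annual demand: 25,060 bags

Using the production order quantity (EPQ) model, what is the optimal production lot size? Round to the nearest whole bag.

874 bags

d = 25,060/360 = 69.6111 bags/day;  effective holding cost H(1 − d/p) = 33.1·(1 − 69.6111/319) = 25.87703
Q* = √(2DS / H_eff) = √(2·25,060·394 / 25.87703) ≈ 873.57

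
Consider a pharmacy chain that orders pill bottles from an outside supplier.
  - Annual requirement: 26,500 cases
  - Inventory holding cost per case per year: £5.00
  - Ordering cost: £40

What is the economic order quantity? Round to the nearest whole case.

Optimal lot size Q* = (2 × 26,500 × £40 / £5)^½ ≈ 651.15

651 cases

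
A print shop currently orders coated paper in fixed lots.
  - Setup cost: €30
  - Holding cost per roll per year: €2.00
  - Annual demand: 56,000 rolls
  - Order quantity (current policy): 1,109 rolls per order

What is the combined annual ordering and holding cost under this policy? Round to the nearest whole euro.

Annual ordering cost = (D/Q)·S = (56,000/1,109) × 30 = €1,514.88
Annual holding cost  = (Q/2)·H = (1,109/2) × 2 = €1,109.00
Total = €1,514.88 + €1,109.00 = €2,623.88

€2,624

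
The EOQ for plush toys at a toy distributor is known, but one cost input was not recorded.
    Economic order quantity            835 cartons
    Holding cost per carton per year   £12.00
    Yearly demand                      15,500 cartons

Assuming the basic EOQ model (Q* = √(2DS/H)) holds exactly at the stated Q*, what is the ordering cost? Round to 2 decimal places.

£269.89

EOQ relation: Q² = 2DS/H, so rearrange for the unknown.
S = Q²H / (2D) = 835² × 12 / (2 × 15,500) = 269.8935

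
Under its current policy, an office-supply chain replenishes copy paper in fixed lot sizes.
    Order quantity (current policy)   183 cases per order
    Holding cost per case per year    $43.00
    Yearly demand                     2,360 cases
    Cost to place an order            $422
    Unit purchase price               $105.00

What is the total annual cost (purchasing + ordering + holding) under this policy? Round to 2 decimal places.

Annual ordering cost = (D/Q)·S = (2,360/183) × 422 = $5,442.19
Annual holding cost  = (Q/2)·H = (183/2) × 43 = $3,934.50
Purchase cost = D·C = 2,360 × 105 = $247,800.00
Total = $5,442.19 + $3,934.50 + $247,800.00 = $257,176.69

$257,176.69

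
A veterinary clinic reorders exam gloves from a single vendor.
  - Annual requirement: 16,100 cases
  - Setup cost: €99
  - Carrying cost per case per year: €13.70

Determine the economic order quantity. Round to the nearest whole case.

Q* = √(2·D·S / H) = √(2·16,100·99 / 13.7) = √232,686.1 ≈ 482.38

482 cases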